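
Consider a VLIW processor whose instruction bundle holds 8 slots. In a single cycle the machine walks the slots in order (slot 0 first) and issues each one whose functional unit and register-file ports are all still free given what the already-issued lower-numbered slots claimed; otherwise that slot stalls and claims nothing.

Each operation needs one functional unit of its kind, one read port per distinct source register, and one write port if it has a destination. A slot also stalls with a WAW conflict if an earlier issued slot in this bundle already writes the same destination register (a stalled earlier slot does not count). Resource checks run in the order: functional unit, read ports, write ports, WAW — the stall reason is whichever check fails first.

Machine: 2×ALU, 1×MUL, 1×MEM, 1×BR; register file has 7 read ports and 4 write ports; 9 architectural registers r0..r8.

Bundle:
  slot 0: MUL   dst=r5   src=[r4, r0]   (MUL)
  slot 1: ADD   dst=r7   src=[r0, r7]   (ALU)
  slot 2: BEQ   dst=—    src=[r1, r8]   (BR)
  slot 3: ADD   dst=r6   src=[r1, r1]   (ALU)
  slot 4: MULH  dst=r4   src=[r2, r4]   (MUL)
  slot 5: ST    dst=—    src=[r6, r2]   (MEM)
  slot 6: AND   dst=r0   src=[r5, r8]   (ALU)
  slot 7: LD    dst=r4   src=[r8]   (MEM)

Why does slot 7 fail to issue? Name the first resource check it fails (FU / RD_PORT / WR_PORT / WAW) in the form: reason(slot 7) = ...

reason(slot 7) = RD_PORT

[0] MUL needs rd=2 wr=1: ok; after: ALU=2 MUL=0 MEM=1 BR=1, R=5, W=3
[1] ALU needs rd=2 wr=1: ok; after: ALU=1 MUL=0 MEM=1 BR=1, R=3, W=2
[2] BR needs rd=2 wr=0: ok; after: ALU=1 MUL=0 MEM=1 BR=0, R=1, W=2
[3] ALU needs rd=1 wr=1: ok; after: ALU=0 MUL=0 MEM=1 BR=0, R=0, W=1
[4] MUL needs rd=2 wr=1: FU; after: ALU=0 MUL=0 MEM=1 BR=0, R=0, W=1
[5] MEM needs rd=2 wr=0: RD_PORT; after: ALU=0 MUL=0 MEM=1 BR=0, R=0, W=1
[6] ALU needs rd=2 wr=1: FU; after: ALU=0 MUL=0 MEM=1 BR=0, R=0, W=1
[7] MEM needs rd=1 wr=1: RD_PORT; after: ALU=0 MUL=0 MEM=1 BR=0, R=0, W=1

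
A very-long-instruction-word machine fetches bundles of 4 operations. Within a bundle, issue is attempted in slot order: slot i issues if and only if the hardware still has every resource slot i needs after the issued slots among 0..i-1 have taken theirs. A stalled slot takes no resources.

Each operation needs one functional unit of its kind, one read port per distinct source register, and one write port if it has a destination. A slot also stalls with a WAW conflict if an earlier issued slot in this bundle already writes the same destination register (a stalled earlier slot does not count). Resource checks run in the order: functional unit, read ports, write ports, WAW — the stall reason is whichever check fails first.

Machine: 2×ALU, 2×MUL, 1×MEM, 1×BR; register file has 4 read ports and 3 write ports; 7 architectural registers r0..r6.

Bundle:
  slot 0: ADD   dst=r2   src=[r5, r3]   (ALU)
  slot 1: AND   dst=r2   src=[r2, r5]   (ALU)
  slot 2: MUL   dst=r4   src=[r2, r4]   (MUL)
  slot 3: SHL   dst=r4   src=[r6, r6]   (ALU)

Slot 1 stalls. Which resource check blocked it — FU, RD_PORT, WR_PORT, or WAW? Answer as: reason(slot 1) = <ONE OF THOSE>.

reason(slot 1) = WAW

slot 0 (ALU): ISSUE — free A1,Mu2,Ld1,B1 rp2 wp2
slot 1 (ALU): stall WAW — free A1,Mu2,Ld1,B1 rp2 wp2
slot 2 (MUL): ISSUE — free A1,Mu1,Ld1,B1 rp0 wp1
slot 3 (ALU): stall RD_PORT — free A1,Mu1,Ld1,B1 rp0 wp1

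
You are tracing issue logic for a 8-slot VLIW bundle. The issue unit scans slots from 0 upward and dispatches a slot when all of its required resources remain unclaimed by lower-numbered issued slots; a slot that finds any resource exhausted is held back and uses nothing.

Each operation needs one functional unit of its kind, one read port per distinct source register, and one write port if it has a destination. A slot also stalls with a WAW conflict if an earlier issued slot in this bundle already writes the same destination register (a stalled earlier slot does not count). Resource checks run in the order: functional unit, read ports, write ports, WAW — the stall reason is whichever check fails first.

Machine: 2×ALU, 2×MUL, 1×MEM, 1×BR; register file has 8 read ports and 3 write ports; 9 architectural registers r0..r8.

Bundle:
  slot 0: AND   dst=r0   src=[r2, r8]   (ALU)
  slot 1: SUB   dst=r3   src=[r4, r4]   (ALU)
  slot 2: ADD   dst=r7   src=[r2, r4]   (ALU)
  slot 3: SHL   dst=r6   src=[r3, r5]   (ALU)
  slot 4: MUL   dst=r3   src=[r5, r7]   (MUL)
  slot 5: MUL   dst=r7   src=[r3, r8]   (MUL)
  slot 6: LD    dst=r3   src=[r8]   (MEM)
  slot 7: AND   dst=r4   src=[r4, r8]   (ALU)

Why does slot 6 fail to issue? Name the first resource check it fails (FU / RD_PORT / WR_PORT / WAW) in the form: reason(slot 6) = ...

slot 0 (ALU): ISSUE — free A1,Mu2,Ld1,B1 rp6 wp2
slot 1 (ALU): ISSUE — free A0,Mu2,Ld1,B1 rp5 wp1
slot 2 (ALU): stall FU — free A0,Mu2,Ld1,B1 rp5 wp1
slot 3 (ALU): stall FU — free A0,Mu2,Ld1,B1 rp5 wp1
slot 4 (MUL): stall WAW — free A0,Mu2,Ld1,B1 rp5 wp1
slot 5 (MUL): ISSUE — free A0,Mu1,Ld1,B1 rp3 wp0
slot 6 (MEM): stall WR_PORT — free A0,Mu1,Ld1,B1 rp3 wp0
slot 7 (ALU): stall FU — free A0,Mu1,Ld1,B1 rp3 wp0

reason(slot 6) = WR_PORT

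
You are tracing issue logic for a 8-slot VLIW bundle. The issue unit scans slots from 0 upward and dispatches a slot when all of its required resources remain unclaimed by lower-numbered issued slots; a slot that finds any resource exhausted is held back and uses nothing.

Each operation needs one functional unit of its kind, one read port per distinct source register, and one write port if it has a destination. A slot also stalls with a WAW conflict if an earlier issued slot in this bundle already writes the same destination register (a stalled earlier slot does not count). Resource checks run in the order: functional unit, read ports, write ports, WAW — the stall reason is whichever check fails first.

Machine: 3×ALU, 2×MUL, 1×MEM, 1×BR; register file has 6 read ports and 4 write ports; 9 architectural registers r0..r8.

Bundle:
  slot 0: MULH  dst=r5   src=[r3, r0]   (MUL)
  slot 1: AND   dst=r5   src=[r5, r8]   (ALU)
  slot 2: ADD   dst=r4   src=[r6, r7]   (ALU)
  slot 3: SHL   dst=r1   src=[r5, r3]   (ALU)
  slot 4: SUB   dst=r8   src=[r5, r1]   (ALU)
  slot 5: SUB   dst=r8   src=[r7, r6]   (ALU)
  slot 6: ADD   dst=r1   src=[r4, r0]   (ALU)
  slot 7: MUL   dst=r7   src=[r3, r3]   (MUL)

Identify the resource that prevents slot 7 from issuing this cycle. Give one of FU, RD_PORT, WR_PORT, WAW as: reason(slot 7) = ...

reason(slot 7) = RD_PORT

(0) want 1×MUL +2rd +1wr — yes → AL3|MU1|ME1|BR1|rd4|wr3
(1) want 1×ALU +2rd +1wr — WAW → AL3|MU1|ME1|BR1|rd4|wr3
(2) want 1×ALU +2rd +1wr — yes → AL2|MU1|ME1|BR1|rd2|wr2
(3) want 1×ALU +2rd +1wr — yes → AL1|MU1|ME1|BR1|rd0|wr1
(4) want 1×ALU +2rd +1wr — RD_PORT → AL1|MU1|ME1|BR1|rd0|wr1
(5) want 1×ALU +2rd +1wr — RD_PORT → AL1|MU1|ME1|BR1|rd0|wr1
(6) want 1×ALU +2rd +1wr — RD_PORT → AL1|MU1|ME1|BR1|rd0|wr1
(7) want 1×MUL +1rd +1wr — RD_PORT → AL1|MU1|ME1|BR1|rd0|wr1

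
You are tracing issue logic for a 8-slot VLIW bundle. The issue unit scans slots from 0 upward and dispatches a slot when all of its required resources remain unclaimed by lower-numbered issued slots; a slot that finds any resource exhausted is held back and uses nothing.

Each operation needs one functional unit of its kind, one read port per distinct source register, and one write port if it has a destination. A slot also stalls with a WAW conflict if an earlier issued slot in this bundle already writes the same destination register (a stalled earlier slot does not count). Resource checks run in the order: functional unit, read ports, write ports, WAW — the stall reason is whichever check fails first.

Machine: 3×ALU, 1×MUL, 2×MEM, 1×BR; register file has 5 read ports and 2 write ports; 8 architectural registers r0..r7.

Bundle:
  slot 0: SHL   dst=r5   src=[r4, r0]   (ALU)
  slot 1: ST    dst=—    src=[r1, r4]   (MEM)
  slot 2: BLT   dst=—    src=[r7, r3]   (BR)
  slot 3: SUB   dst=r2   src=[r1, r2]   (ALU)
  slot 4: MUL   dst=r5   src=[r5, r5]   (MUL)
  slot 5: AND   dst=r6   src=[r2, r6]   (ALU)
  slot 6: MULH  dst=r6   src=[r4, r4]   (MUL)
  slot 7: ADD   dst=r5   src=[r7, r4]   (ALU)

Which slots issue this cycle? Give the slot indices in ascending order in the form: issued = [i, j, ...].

issued = [0, 1, 6]

#0 ALU src=r4,r0 dispatched  <A:2 Mu:1 Ld:2 B:1 rd:3 wr:1>
#1 MEM src=r1,r4 dispatched  <A:2 Mu:1 Ld:1 B:1 rd:1 wr:1>
#2 BR src=r7,r3 held:RD_PORT  <A:2 Mu:1 Ld:1 B:1 rd:1 wr:1>
#3 ALU src=r1,r2 held:RD_PORT  <A:2 Mu:1 Ld:1 B:1 rd:1 wr:1>
#4 MUL src=r5,r5 held:WAW  <A:2 Mu:1 Ld:1 B:1 rd:1 wr:1>
#5 ALU src=r2,r6 held:RD_PORT  <A:2 Mu:1 Ld:1 B:1 rd:1 wr:1>
#6 MUL src=r4,r4 dispatched  <A:2 Mu:0 Ld:1 B:1 rd:0 wr:0>
#7 ALU src=r7,r4 held:RD_PORT  <A:2 Mu:0 Ld:1 B:1 rd:0 wr:0>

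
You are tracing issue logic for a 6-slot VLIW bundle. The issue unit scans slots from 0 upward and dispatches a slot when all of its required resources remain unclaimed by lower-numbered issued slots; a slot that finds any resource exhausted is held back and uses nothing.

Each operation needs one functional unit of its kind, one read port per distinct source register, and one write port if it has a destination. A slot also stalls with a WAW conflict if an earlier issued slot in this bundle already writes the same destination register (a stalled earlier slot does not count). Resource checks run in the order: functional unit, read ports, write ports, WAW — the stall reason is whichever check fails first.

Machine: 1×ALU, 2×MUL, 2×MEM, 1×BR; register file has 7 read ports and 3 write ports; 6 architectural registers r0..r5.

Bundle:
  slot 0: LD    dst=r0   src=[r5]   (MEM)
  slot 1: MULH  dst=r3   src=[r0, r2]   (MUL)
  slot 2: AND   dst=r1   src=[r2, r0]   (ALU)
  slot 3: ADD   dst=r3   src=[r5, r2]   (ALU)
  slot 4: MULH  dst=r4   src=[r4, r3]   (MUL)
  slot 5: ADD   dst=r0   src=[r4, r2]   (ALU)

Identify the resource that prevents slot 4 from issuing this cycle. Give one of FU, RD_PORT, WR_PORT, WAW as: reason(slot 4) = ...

reason(slot 4) = WR_PORT

[0] MEM needs rd=1 wr=1: ok; after: ALU=1 MUL=2 MEM=1 BR=1, R=6, W=2
[1] MUL needs rd=2 wr=1: ok; after: ALU=1 MUL=1 MEM=1 BR=1, R=4, W=1
[2] ALU needs rd=2 wr=1: ok; after: ALU=0 MUL=1 MEM=1 BR=1, R=2, W=0
[3] ALU needs rd=2 wr=1: FU; after: ALU=0 MUL=1 MEM=1 BR=1, R=2, W=0
[4] MUL needs rd=2 wr=1: WR_PORT; after: ALU=0 MUL=1 MEM=1 BR=1, R=2, W=0
[5] ALU needs rd=2 wr=1: FU; after: ALU=0 MUL=1 MEM=1 BR=1, R=2, W=0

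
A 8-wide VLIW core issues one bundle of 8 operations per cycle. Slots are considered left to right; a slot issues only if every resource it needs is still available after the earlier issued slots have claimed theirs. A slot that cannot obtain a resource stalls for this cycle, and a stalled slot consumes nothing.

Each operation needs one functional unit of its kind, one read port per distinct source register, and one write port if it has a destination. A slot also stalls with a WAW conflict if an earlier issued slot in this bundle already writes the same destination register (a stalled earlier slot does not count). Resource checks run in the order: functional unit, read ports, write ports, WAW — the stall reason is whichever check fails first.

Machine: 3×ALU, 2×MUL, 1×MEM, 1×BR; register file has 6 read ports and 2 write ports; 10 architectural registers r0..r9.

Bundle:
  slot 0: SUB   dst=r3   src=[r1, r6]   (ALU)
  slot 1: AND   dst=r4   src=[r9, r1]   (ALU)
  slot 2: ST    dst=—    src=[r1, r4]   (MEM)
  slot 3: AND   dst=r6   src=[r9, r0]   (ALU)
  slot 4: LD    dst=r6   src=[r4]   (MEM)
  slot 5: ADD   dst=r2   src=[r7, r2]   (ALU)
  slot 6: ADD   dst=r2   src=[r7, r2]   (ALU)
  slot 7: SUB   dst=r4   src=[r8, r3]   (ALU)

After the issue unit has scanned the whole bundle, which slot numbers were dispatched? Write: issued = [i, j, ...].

#0 ALU src=r1,r6 dispatched  <A:2 Mu:2 Ld:1 B:1 rd:4 wr:1>
#1 ALU src=r9,r1 dispatched  <A:1 Mu:2 Ld:1 B:1 rd:2 wr:0>
#2 MEM src=r1,r4 dispatched  <A:1 Mu:2 Ld:0 B:1 rd:0 wr:0>
#3 ALU src=r9,r0 held:RD_PORT  <A:1 Mu:2 Ld:0 B:1 rd:0 wr:0>
#4 MEM src=r4 held:FU  <A:1 Mu:2 Ld:0 B:1 rd:0 wr:0>
#5 ALU src=r7,r2 held:RD_PORT  <A:1 Mu:2 Ld:0 B:1 rd:0 wr:0>
#6 ALU src=r7,r2 held:RD_PORT  <A:1 Mu:2 Ld:0 B:1 rd:0 wr:0>
#7 ALU src=r8,r3 held:RD_PORT  <A:1 Mu:2 Ld:0 B:1 rd:0 wr:0>

issued = [0, 1, 2]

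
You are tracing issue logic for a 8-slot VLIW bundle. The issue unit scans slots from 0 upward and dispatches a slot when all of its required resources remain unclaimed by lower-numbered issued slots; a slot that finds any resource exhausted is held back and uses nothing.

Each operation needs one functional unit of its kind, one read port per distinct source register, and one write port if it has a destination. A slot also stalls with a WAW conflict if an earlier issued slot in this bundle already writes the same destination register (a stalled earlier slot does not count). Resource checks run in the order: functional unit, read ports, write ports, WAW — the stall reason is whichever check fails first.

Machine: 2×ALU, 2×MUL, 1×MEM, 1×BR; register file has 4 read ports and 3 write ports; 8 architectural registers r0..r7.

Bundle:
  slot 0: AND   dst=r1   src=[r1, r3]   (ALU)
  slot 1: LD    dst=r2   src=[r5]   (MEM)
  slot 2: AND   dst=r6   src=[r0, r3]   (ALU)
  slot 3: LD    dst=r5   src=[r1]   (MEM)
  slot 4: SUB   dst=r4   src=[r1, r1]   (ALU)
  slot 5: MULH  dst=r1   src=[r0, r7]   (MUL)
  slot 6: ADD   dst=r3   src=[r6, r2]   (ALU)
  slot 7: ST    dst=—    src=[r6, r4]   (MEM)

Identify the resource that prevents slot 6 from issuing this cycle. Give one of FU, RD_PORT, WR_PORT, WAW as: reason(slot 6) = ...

reason(slot 6) = FU

#0 ALU src=r1,r3 dispatched  <A:1 Mu:2 Ld:1 B:1 rd:2 wr:2>
#1 MEM src=r5 dispatched  <A:1 Mu:2 Ld:0 B:1 rd:1 wr:1>
#2 ALU src=r0,r3 held:RD_PORT  <A:1 Mu:2 Ld:0 B:1 rd:1 wr:1>
#3 MEM src=r1 held:FU  <A:1 Mu:2 Ld:0 B:1 rd:1 wr:1>
#4 ALU src=r1,r1 dispatched  <A:0 Mu:2 Ld:0 B:1 rd:0 wr:0>
#5 MUL src=r0,r7 held:RD_PORT  <A:0 Mu:2 Ld:0 B:1 rd:0 wr:0>
#6 ALU src=r6,r2 held:FU  <A:0 Mu:2 Ld:0 B:1 rd:0 wr:0>
#7 MEM src=r6,r4 held:FU  <A:0 Mu:2 Ld:0 B:1 rd:0 wr:0>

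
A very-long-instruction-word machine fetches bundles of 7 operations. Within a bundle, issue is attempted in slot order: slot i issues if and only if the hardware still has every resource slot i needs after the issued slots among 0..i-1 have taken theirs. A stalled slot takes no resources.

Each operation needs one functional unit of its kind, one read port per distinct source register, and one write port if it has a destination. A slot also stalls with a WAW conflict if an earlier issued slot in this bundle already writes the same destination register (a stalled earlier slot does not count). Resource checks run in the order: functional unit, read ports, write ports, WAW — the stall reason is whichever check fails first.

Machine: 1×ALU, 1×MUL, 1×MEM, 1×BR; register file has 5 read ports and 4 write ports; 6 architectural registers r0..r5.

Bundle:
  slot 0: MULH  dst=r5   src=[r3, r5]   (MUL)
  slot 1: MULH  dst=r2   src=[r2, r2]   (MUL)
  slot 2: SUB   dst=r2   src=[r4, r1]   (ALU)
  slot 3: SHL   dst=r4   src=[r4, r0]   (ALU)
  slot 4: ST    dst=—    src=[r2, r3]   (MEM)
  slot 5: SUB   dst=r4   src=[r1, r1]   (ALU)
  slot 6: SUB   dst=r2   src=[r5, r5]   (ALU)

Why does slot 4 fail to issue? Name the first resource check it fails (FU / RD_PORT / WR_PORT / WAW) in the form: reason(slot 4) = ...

reason(slot 4) = RD_PORT

  0. MUL→r5 ⇒ go  {1A/0Mu/1Ld/1B | 3r 3w}
  1. MUL→r2 ⇒ no(FU)  {1A/0Mu/1Ld/1B | 3r 3w}
  2. ALU→r2 ⇒ go  {0A/0Mu/1Ld/1B | 1r 2w}
  3. ALU→r4 ⇒ no(FU)  {0A/0Mu/1Ld/1B | 1r 2w}
  4. MEM ⇒ no(RD_PORT)  {0A/0Mu/1Ld/1B | 1r 2w}
  5. ALU→r4 ⇒ no(FU)  {0A/0Mu/1Ld/1B | 1r 2w}
  6. ALU→r2 ⇒ no(FU)  {0A/0Mu/1Ld/1B | 1r 2w}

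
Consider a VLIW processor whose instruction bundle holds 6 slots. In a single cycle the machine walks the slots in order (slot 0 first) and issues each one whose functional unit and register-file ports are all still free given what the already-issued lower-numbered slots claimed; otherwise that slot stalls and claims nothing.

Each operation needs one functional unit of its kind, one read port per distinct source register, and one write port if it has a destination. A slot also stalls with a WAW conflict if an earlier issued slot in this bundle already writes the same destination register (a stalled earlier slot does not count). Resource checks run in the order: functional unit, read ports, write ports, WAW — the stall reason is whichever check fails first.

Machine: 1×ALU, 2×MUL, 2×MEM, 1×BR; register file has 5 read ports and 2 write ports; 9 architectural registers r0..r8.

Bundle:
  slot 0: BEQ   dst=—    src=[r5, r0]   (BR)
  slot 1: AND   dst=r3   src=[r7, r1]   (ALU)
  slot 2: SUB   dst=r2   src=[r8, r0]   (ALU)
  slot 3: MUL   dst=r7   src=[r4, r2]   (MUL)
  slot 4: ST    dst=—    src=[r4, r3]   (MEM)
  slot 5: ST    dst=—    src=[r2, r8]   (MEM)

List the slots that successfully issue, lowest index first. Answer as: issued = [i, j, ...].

(0) want 1×BR +2rd +0wr — yes → AL1|MU2|ME2|BR0|rd3|wr2
(1) want 1×ALU +2rd +1wr — yes → AL0|MU2|ME2|BR0|rd1|wr1
(2) want 1×ALU +2rd +1wr — FU → AL0|MU2|ME2|BR0|rd1|wr1
(3) want 1×MUL +2rd +1wr — RD_PORT → AL0|MU2|ME2|BR0|rd1|wr1
(4) want 1×MEM +2rd +0wr — RD_PORT → AL0|MU2|ME2|BR0|rd1|wr1
(5) want 1×MEM +2rd +0wr — RD_PORT → AL0|MU2|ME2|BR0|rd1|wr1

issued = [0, 1]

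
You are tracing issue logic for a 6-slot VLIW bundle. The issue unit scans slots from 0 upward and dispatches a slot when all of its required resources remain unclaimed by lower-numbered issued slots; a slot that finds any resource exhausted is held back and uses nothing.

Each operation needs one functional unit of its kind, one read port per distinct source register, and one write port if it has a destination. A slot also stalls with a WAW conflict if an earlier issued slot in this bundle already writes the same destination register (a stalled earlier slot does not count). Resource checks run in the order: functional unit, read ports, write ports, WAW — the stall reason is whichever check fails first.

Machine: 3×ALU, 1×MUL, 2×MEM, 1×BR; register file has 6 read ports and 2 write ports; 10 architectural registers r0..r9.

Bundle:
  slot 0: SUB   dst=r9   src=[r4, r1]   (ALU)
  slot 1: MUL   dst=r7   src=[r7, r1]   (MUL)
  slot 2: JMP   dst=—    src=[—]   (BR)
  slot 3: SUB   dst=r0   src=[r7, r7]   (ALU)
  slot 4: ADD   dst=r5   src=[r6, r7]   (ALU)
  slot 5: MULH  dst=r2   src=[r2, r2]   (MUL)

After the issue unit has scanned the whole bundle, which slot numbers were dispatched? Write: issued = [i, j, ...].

issued = [0, 1, 2]

#0 ALU src=r4,r1 dispatched  <A:2 Mu:1 Ld:2 B:1 rd:4 wr:1>
#1 MUL src=r7,r1 dispatched  <A:2 Mu:0 Ld:2 B:1 rd:2 wr:0>
#2 BR src=- dispatched  <A:2 Mu:0 Ld:2 B:0 rd:2 wr:0>
#3 ALU src=r7,r7 held:WR_PORT  <A:2 Mu:0 Ld:2 B:0 rd:2 wr:0>
#4 ALU src=r6,r7 held:WR_PORT  <A:2 Mu:0 Ld:2 B:0 rd:2 wr:0>
#5 MUL src=r2,r2 held:FU  <A:2 Mu:0 Ld:2 B:0 rd:2 wr:0>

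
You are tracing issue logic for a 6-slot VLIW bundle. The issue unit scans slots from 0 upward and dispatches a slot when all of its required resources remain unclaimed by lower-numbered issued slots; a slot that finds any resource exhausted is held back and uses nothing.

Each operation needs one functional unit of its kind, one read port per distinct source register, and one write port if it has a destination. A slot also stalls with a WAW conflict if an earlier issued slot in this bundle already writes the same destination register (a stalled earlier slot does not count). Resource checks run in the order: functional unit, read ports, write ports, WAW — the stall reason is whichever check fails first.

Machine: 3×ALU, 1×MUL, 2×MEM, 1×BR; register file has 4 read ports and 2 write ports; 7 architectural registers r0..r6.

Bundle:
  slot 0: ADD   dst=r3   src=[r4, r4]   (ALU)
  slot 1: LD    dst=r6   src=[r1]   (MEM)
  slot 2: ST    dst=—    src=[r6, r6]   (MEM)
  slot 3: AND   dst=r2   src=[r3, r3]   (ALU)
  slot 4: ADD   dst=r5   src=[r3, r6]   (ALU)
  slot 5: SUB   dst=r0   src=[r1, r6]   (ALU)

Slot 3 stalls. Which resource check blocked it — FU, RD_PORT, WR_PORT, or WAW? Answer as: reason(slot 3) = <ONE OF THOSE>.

reason(slot 3) = WR_PORT

  0. ALU→r3 ⇒ go  {2A/1Mu/2Ld/1B | 3r 1w}
  1. MEM→r6 ⇒ go  {2A/1Mu/1Ld/1B | 2r 0w}
  2. MEM ⇒ go  {2A/1Mu/0Ld/1B | 1r 0w}
  3. ALU→r2 ⇒ no(WR_PORT)  {2A/1Mu/0Ld/1B | 1r 0w}
  4. ALU→r5 ⇒ no(RD_PORT)  {2A/1Mu/0Ld/1B | 1r 0w}
  5. ALU→r0 ⇒ no(RD_PORT)  {2A/1Mu/0Ld/1B | 1r 0w}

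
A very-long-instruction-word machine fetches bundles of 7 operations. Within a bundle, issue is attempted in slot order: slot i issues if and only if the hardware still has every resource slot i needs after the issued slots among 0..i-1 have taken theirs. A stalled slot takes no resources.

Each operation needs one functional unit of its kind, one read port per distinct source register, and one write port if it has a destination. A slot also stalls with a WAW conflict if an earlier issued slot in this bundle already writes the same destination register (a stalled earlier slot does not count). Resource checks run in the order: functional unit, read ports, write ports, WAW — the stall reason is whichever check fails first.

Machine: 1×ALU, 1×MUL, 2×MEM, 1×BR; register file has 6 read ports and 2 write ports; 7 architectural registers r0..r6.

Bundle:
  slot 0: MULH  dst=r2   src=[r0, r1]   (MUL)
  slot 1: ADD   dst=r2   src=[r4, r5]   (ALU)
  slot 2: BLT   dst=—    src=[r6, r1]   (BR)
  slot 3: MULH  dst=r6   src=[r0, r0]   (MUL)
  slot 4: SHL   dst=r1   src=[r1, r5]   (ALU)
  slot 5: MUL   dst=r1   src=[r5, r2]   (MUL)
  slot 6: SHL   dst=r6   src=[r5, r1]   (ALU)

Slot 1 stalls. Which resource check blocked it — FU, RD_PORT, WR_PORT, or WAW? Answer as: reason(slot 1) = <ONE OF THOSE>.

[0] MUL needs rd=2 wr=1: ok; after: ALU=1 MUL=0 MEM=2 BR=1, R=4, W=1
[1] ALU needs rd=2 wr=1: WAW; after: ALU=1 MUL=0 MEM=2 BR=1, R=4, W=1
[2] BR needs rd=2 wr=0: ok; after: ALU=1 MUL=0 MEM=2 BR=0, R=2, W=1
[3] MUL needs rd=1 wr=1: FU; after: ALU=1 MUL=0 MEM=2 BR=0, R=2, W=1
[4] ALU needs rd=2 wr=1: ok; after: ALU=0 MUL=0 MEM=2 BR=0, R=0, W=0
[5] MUL needs rd=2 wr=1: FU; after: ALU=0 MUL=0 MEM=2 BR=0, R=0, W=0
[6] ALU needs rd=2 wr=1: FU; after: ALU=0 MUL=0 MEM=2 BR=0, R=0, W=0

reason(slot 1) = WAW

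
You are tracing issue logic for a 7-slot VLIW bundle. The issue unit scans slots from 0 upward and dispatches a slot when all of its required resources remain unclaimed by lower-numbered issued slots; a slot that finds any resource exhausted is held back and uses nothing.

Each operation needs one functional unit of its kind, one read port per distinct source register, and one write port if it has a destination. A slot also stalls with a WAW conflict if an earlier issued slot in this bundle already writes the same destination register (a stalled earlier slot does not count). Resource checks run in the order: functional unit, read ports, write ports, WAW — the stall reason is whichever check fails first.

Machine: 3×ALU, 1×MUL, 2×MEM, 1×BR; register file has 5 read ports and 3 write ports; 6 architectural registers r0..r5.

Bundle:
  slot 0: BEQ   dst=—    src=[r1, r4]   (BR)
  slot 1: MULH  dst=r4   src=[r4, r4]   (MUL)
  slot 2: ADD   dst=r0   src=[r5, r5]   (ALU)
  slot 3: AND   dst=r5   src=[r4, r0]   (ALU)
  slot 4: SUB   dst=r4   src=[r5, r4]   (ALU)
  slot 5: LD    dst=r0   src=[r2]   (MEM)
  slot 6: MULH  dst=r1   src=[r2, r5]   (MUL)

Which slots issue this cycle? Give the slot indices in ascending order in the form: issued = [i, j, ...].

issued = [0, 1, 2]

(0) want 1×BR +2rd +0wr — yes → AL3|MU1|ME2|BR0|rd3|wr3
(1) want 1×MUL +1rd +1wr — yes → AL3|MU0|ME2|BR0|rd2|wr2
(2) want 1×ALU +1rd +1wr — yes → AL2|MU0|ME2|BR0|rd1|wr1
(3) want 1×ALU +2rd +1wr — RD_PORT → AL2|MU0|ME2|BR0|rd1|wr1
(4) want 1×ALU +2rd +1wr — RD_PORT → AL2|MU0|ME2|BR0|rd1|wr1
(5) want 1×MEM +1rd +1wr — WAW → AL2|MU0|ME2|BR0|rd1|wr1
(6) want 1×MUL +2rd +1wr — FU → AL2|MU0|ME2|BR0|rd1|wr1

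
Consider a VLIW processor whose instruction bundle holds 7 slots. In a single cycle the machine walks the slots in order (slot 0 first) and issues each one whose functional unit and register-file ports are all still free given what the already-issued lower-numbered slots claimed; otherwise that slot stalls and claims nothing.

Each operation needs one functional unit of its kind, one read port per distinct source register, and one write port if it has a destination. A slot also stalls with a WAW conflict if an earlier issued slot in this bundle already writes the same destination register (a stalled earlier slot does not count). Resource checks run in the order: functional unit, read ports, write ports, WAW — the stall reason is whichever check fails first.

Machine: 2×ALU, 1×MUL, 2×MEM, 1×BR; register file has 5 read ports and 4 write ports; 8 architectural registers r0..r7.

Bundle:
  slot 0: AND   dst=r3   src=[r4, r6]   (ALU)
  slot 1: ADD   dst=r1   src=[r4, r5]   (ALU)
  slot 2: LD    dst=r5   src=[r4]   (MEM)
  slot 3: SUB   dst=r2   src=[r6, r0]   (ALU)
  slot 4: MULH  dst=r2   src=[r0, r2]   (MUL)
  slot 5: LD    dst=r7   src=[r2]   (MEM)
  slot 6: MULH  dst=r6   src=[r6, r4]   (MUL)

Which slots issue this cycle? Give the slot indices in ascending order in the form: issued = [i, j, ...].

issued = [0, 1, 2]

#0 ALU src=r4,r6 dispatched  <A:1 Mu:1 Ld:2 B:1 rd:3 wr:3>
#1 ALU src=r4,r5 dispatched  <A:0 Mu:1 Ld:2 B:1 rd:1 wr:2>
#2 MEM src=r4 dispatched  <A:0 Mu:1 Ld:1 B:1 rd:0 wr:1>
#3 ALU src=r6,r0 held:FU  <A:0 Mu:1 Ld:1 B:1 rd:0 wr:1>
#4 MUL src=r0,r2 held:RD_PORT  <A:0 Mu:1 Ld:1 B:1 rd:0 wr:1>
#5 MEM src=r2 held:RD_PORT  <A:0 Mu:1 Ld:1 B:1 rd:0 wr:1>
#6 MUL src=r6,r4 held:RD_PORT  <A:0 Mu:1 Ld:1 B:1 rd:0 wr:1>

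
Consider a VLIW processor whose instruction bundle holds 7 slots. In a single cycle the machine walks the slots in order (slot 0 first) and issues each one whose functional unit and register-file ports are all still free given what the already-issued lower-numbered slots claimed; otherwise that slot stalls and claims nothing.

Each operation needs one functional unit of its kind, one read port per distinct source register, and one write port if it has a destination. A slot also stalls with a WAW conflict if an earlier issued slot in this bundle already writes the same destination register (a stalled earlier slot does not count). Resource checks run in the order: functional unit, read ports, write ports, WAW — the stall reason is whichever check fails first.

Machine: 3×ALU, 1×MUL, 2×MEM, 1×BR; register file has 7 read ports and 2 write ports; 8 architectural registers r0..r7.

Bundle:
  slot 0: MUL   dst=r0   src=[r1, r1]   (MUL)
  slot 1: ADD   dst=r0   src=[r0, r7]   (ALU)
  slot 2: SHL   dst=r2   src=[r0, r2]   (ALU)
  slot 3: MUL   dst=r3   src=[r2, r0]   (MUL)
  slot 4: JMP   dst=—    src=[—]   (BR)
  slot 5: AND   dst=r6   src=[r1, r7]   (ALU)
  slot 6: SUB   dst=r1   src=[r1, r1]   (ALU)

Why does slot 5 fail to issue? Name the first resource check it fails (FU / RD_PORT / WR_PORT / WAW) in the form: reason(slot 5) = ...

  0. MUL→r0 ⇒ go  {3A/0Mu/2Ld/1B | 6r 1w}
  1. ALU→r0 ⇒ no(WAW)  {3A/0Mu/2Ld/1B | 6r 1w}
  2. ALU→r2 ⇒ go  {2A/0Mu/2Ld/1B | 4r 0w}
  3. MUL→r3 ⇒ no(FU)  {2A/0Mu/2Ld/1B | 4r 0w}
  4. BR ⇒ go  {2A/0Mu/2Ld/0B | 4r 0w}
  5. ALU→r6 ⇒ no(WR_PORT)  {2A/0Mu/2Ld/0B | 4r 0w}
  6. ALU→r1 ⇒ no(WR_PORT)  {2A/0Mu/2Ld/0B | 4r 0w}

reason(slot 5) = WR_PORT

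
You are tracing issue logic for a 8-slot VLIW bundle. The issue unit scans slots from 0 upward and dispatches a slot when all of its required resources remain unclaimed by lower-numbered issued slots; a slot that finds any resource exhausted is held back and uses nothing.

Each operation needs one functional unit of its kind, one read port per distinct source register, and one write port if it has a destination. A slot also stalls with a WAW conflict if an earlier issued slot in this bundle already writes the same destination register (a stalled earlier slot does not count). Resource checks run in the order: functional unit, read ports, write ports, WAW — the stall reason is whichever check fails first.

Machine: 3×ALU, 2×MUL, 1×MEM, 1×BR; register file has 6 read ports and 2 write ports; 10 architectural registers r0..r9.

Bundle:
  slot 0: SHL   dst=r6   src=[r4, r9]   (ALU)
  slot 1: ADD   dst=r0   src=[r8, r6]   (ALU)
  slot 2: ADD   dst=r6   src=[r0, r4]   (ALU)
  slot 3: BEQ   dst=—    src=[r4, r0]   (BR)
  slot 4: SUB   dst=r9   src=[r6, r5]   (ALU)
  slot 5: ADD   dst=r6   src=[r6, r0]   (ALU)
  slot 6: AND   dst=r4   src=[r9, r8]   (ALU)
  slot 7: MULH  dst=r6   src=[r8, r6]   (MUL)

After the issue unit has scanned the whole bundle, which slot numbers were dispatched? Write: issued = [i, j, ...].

issued = [0, 1, 3]

[0] ALU needs rd=2 wr=1: ok; after: ALU=2 MUL=2 MEM=1 BR=1, R=4, W=1
[1] ALU needs rd=2 wr=1: ok; after: ALU=1 MUL=2 MEM=1 BR=1, R=2, W=0
[2] ALU needs rd=2 wr=1: WR_PORT; after: ALU=1 MUL=2 MEM=1 BR=1, R=2, W=0
[3] BR needs rd=2 wr=0: ok; after: ALU=1 MUL=2 MEM=1 BR=0, R=0, W=0
[4] ALU needs rd=2 wr=1: RD_PORT; after: ALU=1 MUL=2 MEM=1 BR=0, R=0, W=0
[5] ALU needs rd=2 wr=1: RD_PORT; after: ALU=1 MUL=2 MEM=1 BR=0, R=0, W=0
[6] ALU needs rd=2 wr=1: RD_PORT; after: ALU=1 MUL=2 MEM=1 BR=0, R=0, W=0
[7] MUL needs rd=2 wr=1: RD_PORT; after: ALU=1 MUL=2 MEM=1 BR=0, R=0, W=0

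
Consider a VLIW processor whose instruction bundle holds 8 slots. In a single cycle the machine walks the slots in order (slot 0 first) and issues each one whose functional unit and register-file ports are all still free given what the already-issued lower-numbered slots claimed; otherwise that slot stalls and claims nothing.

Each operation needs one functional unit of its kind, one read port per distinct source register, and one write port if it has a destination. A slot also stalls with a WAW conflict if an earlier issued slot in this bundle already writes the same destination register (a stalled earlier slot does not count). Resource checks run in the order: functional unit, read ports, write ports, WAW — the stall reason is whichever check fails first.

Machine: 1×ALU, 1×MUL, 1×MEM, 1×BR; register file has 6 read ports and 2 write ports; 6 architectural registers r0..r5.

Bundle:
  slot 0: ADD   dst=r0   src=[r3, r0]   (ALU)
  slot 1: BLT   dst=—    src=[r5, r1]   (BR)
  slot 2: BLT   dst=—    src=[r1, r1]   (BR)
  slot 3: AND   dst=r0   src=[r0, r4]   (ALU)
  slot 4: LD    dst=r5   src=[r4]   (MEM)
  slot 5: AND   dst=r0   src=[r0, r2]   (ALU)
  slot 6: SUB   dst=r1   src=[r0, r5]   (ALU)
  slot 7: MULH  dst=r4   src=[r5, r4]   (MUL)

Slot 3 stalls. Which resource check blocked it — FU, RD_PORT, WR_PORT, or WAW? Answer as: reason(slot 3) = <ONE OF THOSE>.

  0. ALU→r0 ⇒ go  {0A/1Mu/1Ld/1B | 4r 1w}
  1. BR ⇒ go  {0A/1Mu/1Ld/0B | 2r 1w}
  2. BR ⇒ no(FU)  {0A/1Mu/1Ld/0B | 2r 1w}
  3. ALU→r0 ⇒ no(FU)  {0A/1Mu/1Ld/0B | 2r 1w}
  4. MEM→r5 ⇒ go  {0A/1Mu/0Ld/0B | 1r 0w}
  5. ALU→r0 ⇒ no(FU)  {0A/1Mu/0Ld/0B | 1r 0w}
  6. ALU→r1 ⇒ no(FU)  {0A/1Mu/0Ld/0B | 1r 0w}
  7. MUL→r4 ⇒ no(RD_PORT)  {0A/1Mu/0Ld/0B | 1r 0w}

reason(slot 3) = FU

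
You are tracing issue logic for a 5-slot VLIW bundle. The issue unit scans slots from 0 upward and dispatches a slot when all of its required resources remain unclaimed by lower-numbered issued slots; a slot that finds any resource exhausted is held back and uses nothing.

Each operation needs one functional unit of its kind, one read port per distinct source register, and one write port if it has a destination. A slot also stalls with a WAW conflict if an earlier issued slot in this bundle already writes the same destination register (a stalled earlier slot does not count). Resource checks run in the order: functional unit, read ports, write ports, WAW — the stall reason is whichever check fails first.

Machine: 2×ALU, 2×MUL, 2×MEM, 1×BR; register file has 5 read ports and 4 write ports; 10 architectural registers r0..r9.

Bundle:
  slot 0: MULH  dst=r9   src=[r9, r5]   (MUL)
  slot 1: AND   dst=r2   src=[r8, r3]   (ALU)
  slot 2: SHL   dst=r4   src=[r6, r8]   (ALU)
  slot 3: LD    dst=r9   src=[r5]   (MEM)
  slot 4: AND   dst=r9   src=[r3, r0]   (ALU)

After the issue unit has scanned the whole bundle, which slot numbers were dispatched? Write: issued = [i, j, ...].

issued = [0, 1]

slot 0 (MUL): ISSUE — free A2,Mu1,Ld2,B1 rp3 wp3
slot 1 (ALU): ISSUE — free A1,Mu1,Ld2,B1 rp1 wp2
slot 2 (ALU): stall RD_PORT — free A1,Mu1,Ld2,B1 rp1 wp2
slot 3 (MEM): stall WAW — free A1,Mu1,Ld2,B1 rp1 wp2
slot 4 (ALU): stall RD_PORT — free A1,Mu1,Ld2,B1 rp1 wp2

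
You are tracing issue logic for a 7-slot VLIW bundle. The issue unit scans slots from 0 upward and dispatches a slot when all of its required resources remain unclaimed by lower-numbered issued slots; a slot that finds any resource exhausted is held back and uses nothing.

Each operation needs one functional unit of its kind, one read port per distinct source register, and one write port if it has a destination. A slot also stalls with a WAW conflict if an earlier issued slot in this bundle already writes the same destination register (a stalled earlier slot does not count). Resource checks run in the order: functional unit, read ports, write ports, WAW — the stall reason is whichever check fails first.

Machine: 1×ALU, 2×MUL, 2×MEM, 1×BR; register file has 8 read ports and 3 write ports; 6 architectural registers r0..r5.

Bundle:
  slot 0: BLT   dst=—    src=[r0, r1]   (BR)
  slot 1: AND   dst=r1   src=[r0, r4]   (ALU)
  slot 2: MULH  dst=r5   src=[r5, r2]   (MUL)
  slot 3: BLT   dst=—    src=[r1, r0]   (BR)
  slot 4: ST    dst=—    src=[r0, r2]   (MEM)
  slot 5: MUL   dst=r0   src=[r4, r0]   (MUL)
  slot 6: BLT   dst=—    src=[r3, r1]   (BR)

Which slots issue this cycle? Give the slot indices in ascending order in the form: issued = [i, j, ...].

(0) want 1×BR +2rd +0wr — yes → AL1|MU2|ME2|BR0|rd6|wr3
(1) want 1×ALU +2rd +1wr — yes → AL0|MU2|ME2|BR0|rd4|wr2
(2) want 1×MUL +2rd +1wr — yes → AL0|MU1|ME2|BR0|rd2|wr1
(3) want 1×BR +2rd +0wr — FU → AL0|MU1|ME2|BR0|rd2|wr1
(4) want 1×MEM +2rd +0wr — yes → AL0|MU1|ME1|BR0|rd0|wr1
(5) want 1×MUL +2rd +1wr — RD_PORT → AL0|MU1|ME1|BR0|rd0|wr1
(6) want 1×BR +2rd +0wr — FU → AL0|MU1|ME1|BR0|rd0|wr1

issued = [0, 1, 2, 4]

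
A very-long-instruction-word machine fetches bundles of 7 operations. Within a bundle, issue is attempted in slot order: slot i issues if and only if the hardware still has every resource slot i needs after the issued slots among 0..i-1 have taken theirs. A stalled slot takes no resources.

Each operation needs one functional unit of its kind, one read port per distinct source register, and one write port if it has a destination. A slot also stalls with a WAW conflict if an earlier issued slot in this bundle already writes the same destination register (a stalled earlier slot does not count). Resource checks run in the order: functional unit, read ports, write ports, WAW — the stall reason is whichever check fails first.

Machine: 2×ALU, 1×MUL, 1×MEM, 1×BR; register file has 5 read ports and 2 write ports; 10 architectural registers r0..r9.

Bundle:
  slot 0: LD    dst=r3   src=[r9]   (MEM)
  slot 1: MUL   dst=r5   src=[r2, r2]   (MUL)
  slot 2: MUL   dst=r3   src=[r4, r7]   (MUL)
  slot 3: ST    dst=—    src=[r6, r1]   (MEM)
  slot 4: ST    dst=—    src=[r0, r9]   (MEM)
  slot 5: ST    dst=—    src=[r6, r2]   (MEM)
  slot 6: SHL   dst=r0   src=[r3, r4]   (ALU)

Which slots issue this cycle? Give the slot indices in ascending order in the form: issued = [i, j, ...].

issued = [0, 1]

[0] MEM needs rd=1 wr=1: ok; after: ALU=2 MUL=1 MEM=0 BR=1, R=4, W=1
[1] MUL needs rd=1 wr=1: ok; after: ALU=2 MUL=0 MEM=0 BR=1, R=3, W=0
[2] MUL needs rd=2 wr=1: FU; after: ALU=2 MUL=0 MEM=0 BR=1, R=3, W=0
[3] MEM needs rd=2 wr=0: FU; after: ALU=2 MUL=0 MEM=0 BR=1, R=3, W=0
[4] MEM needs rd=2 wr=0: FU; after: ALU=2 MUL=0 MEM=0 BR=1, R=3, W=0
[5] MEM needs rd=2 wr=0: FU; after: ALU=2 MUL=0 MEM=0 BR=1, R=3, W=0
[6] ALU needs rd=2 wr=1: WR_PORT; after: ALU=2 MUL=0 MEM=0 BR=1, R=3, W=0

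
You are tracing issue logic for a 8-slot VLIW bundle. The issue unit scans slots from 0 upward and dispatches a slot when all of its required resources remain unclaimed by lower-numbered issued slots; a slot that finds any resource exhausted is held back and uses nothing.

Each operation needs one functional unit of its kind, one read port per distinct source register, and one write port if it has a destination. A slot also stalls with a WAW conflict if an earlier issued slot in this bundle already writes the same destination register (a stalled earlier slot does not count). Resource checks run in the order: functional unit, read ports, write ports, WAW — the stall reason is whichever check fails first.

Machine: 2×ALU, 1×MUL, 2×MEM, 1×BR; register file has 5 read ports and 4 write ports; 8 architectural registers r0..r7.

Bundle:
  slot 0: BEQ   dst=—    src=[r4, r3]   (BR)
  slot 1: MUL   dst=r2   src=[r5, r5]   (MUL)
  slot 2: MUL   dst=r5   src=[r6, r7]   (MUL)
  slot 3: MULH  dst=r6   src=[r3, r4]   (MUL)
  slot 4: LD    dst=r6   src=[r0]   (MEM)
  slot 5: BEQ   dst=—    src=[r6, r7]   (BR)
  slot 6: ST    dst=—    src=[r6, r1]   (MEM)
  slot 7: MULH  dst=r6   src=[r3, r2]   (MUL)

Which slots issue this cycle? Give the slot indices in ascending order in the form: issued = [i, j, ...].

issued = [0, 1, 4]

[0] BR needs rd=2 wr=0: ok; after: ALU=2 MUL=1 MEM=2 BR=0, R=3, W=4
[1] MUL needs rd=1 wr=1: ok; after: ALU=2 MUL=0 MEM=2 BR=0, R=2, W=3
[2] MUL needs rd=2 wr=1: FU; after: ALU=2 MUL=0 MEM=2 BR=0, R=2, W=3
[3] MUL needs rd=2 wr=1: FU; after: ALU=2 MUL=0 MEM=2 BR=0, R=2, W=3
[4] MEM needs rd=1 wr=1: ok; after: ALU=2 MUL=0 MEM=1 BR=0, R=1, W=2
[5] BR needs rd=2 wr=0: FU; after: ALU=2 MUL=0 MEM=1 BR=0, R=1, W=2
[6] MEM needs rd=2 wr=0: RD_PORT; after: ALU=2 MUL=0 MEM=1 BR=0, R=1, W=2
[7] MUL needs rd=2 wr=1: FU; after: ALU=2 MUL=0 MEM=1 BR=0, R=1, W=2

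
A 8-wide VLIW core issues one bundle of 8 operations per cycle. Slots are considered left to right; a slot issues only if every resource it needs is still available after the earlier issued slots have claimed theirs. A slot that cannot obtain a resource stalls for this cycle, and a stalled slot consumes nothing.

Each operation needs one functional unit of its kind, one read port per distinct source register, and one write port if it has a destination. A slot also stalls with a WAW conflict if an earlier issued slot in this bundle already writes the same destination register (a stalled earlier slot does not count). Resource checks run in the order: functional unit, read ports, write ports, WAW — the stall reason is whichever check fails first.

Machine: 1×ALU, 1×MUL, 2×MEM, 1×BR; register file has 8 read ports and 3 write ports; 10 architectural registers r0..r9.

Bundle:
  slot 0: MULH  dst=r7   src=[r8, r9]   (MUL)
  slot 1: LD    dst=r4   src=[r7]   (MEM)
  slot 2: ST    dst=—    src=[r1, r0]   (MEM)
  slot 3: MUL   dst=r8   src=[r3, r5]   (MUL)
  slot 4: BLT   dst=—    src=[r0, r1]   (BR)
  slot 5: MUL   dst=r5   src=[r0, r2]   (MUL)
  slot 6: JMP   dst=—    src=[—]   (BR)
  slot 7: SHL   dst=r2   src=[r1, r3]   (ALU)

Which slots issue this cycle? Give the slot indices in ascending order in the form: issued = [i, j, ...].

#0 MUL src=r8,r9 dispatched  <A:1 Mu:0 Ld:2 B:1 rd:6 wr:2>
#1 MEM src=r7 dispatched  <A:1 Mu:0 Ld:1 B:1 rd:5 wr:1>
#2 MEM src=r1,r0 dispatched  <A:1 Mu:0 Ld:0 B:1 rd:3 wr:1>
#3 MUL src=r3,r5 held:FU  <A:1 Mu:0 Ld:0 B:1 rd:3 wr:1>
#4 BR src=r0,r1 dispatched  <A:1 Mu:0 Ld:0 B:0 rd:1 wr:1>
#5 MUL src=r0,r2 held:FU  <A:1 Mu:0 Ld:0 B:0 rd:1 wr:1>
#6 BR src=- held:FU  <A:1 Mu:0 Ld:0 B:0 rd:1 wr:1>
#7 ALU src=r1,r3 held:RD_PORT  <A:1 Mu:0 Ld:0 B:0 rd:1 wr:1>

issued = [0, 1, 2, 4]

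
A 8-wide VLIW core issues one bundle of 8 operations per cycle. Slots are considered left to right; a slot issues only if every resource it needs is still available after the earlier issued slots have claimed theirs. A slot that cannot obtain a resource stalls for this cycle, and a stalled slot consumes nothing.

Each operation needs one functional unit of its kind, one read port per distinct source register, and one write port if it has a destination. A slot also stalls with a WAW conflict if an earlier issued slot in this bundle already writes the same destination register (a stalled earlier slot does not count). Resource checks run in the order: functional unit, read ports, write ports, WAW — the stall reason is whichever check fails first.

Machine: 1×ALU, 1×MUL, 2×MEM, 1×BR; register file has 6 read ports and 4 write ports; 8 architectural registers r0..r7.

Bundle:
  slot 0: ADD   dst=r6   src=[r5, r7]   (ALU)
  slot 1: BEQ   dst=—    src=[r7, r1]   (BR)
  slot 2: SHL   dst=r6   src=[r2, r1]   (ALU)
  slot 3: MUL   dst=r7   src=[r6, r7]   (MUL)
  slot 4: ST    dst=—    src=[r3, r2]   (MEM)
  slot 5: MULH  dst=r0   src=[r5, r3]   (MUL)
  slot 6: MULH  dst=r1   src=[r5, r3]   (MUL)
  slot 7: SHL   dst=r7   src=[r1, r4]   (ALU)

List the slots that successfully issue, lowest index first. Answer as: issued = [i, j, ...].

  0. ALU→r6 ⇒ go  {0A/1Mu/2Ld/1B | 4r 3w}
  1. BR ⇒ go  {0A/1Mu/2Ld/0B | 2r 3w}
  2. ALU→r6 ⇒ no(FU)  {0A/1Mu/2Ld/0B | 2r 3w}
  3. MUL→r7 ⇒ go  {0A/0Mu/2Ld/0B | 0r 2w}
  4. MEM ⇒ no(RD_PORT)  {0A/0Mu/2Ld/0B | 0r 2w}
  5. MUL→r0 ⇒ no(FU)  {0A/0Mu/2Ld/0B | 0r 2w}
  6. MUL→r1 ⇒ no(FU)  {0A/0Mu/2Ld/0B | 0r 2w}
  7. ALU→r7 ⇒ no(FU)  {0A/0Mu/2Ld/0B | 0r 2w}

issued = [0, 1, 3]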